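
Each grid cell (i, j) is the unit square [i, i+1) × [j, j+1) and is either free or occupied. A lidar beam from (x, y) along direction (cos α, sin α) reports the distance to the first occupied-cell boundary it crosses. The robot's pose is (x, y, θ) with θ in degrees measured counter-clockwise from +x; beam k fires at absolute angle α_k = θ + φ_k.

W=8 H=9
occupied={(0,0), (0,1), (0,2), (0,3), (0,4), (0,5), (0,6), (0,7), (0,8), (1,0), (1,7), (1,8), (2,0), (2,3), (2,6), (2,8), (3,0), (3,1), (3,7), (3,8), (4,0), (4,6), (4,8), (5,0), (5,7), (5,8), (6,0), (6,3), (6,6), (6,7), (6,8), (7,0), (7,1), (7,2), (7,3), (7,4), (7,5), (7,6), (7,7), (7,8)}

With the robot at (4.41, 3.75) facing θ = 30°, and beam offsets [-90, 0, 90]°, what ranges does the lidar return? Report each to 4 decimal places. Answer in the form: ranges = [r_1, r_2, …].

beam 1: φ=-90°, α=300°
  dir = (cos 300°, sin 300°) = (0.5000, -0.8660); from cell (4,3)
  next x-line at t=1.1800, next y-line at t=0.8660; Δt_x=2.0000, Δt_y=1.1547
    y: enter (4,2) at t=0.8660
    x: enter (5,2) at t=1.1800
    y: enter (5,1) at t=2.0207
    y: enter (5,0) at t=3.1754 ← occupied
  → r_1 = 3.1754
beam 2: φ=0°, α=30°
  dir = (cos 30°, sin 30°) = (0.8660, 0.5000); from cell (4,3)
  next x-line at t=0.6813, next y-line at t=0.5000; Δt_x=1.1547, Δt_y=2.0000
    y: enter (4,4) at t=0.5000
    x: enter (5,4) at t=0.6813
    x: enter (6,4) at t=1.8360
    y: enter (6,5) at t=2.5000
    x: enter (7,5) at t=2.9907 ← occupied
  → r_2 = 2.9907
beam 3: φ=90°, α=120°
  dir = (cos 120°, sin 120°) = (-0.5000, 0.8660); from cell (4,3)
  next x-line at t=0.8200, next y-line at t=0.2887; Δt_x=2.0000, Δt_y=1.1547
    y: enter (4,4) at t=0.2887
    x: enter (3,4) at t=0.8200
    y: enter (3,5) at t=1.4434
    y: enter (3,6) at t=2.5981
    x: enter (2,6) at t=2.8200 ← occupied
  → r_3 = 2.8200

ranges = [3.1754, 2.9907, 2.8200]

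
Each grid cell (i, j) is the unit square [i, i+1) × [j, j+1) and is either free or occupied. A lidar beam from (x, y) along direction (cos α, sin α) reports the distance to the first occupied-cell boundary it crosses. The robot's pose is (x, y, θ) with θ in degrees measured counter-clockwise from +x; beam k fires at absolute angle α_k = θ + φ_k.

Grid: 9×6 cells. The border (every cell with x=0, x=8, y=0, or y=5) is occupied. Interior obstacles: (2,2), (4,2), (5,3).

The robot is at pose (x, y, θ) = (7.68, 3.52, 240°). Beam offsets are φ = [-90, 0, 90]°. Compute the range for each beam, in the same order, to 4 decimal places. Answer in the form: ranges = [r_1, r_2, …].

beam 1: φ=-90°, α=150°
  cosα=-0.8660 sinα=0.5000 | (7,3) | tMaxX 0.7852 tMaxY 0.9600 | tΔX 1.1547 tΔY 2.0000
    t=0.7852 [x] (6,3)
    t=0.9600 [y] (6,4)
    t=1.9399 [x] (5,4)
    t=2.9600 [y] (5,5) — stop
  → r_1 = 2.9600
beam 2: φ=0°, α=240°
  cosα=-0.5000 sinα=-0.8660 | (7,3) | tMaxX 1.3600 tMaxY 0.6004 | tΔX 2.0000 tΔY 1.1547
    t=0.6004 [y] (7,2)
    t=1.3600 [x] (6,2)
    t=1.7551 [y] (6,1)
    t=2.9098 [y] (6,0) — stop
  → r_2 = 2.9098
beam 3: φ=90°, α=330°
  cosα=0.8660 sinα=-0.5000 | (7,3) | tMaxX 0.3695 tMaxY 1.0400 | tΔX 1.1547 tΔY 2.0000
    t=0.3695 [x] (8,3) — stop
  → r_3 = 0.3695

ranges = [2.9600, 2.9098, 0.3695]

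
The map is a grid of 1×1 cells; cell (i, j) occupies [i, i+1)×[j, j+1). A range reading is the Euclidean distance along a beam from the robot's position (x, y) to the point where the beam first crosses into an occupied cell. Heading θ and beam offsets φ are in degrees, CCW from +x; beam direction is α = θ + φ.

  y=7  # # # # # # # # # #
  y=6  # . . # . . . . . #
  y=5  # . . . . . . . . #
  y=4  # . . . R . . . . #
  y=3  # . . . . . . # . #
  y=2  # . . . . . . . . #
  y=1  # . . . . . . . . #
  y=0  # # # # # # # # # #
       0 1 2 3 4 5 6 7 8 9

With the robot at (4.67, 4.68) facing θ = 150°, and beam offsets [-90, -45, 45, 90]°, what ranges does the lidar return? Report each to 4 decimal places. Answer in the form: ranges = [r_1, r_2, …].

beam 1: φ=-90°, α=60°
  d=(0.5000,0.8660)  start (4,4)  tX=0.6600 tY=0.3695  stride 1/|dx|=2.0000 1/|dy|=1.1547
    cross y-line → (4,5), t=0.3695
    cross x-line → (5,5), t=0.6600
    cross y-line → (5,6), t=1.5242
    cross x-line → (6,6), t=2.6600
    cross y-line → (6,7), t=2.6789 (wall)
  → r_1 = 2.6789
beam 2: φ=-45°, α=105°
  d=(-0.2588,0.9659)  start (4,4)  tX=2.5887 tY=0.3313  stride 1/|dx|=3.8637 1/|dy|=1.0353
    cross y-line → (4,5), t=0.3313
    cross y-line → (4,6), t=1.3666
    cross y-line → (4,7), t=2.4018 (wall)
  → r_2 = 2.4018
beam 3: φ=45°, α=195°
  d=(-0.9659,-0.2588)  start (4,4)  tX=0.6936 tY=2.6273  stride 1/|dx|=1.0353 1/|dy|=3.8637
    cross x-line → (3,4), t=0.6936
    cross x-line → (2,4), t=1.7289
    cross y-line → (2,3), t=2.6273
    cross x-line → (1,3), t=2.7642
    cross x-line → (0,3), t=3.7995 (wall)
  → r_3 = 3.7995
beam 4: φ=90°, α=240°
  d=(-0.5000,-0.8660)  start (4,4)  tX=1.3400 tY=0.7852  stride 1/|dx|=2.0000 1/|dy|=1.1547
    cross y-line → (4,3), t=0.7852
    cross x-line → (3,3), t=1.3400
    cross y-line → (3,2), t=1.9399
    cross y-line → (3,1), t=3.0946
    cross x-line → (2,1), t=3.3400
    cross y-line → (2,0), t=4.2493 (wall)
  → r_4 = 4.2493

ranges = [2.6789, 2.4018, 3.7995, 4.2493]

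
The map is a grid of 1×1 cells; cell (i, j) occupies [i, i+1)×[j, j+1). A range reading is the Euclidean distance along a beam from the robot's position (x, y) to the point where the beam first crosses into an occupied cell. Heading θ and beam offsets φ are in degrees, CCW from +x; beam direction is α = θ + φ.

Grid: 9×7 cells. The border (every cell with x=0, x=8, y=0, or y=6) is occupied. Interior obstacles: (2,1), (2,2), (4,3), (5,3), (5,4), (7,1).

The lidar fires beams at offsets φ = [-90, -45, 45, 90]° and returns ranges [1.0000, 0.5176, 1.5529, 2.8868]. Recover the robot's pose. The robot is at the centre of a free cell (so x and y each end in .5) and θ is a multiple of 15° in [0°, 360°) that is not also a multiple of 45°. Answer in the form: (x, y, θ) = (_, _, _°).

The pose lattice has 29·16 = 464 candidates. Test each by forward raycasting.
  (4.5, 2.5, 345°): beam 1 = 1.5529 ≠ 1.0000 ✗
  (3.5, 2.5, 300°): beam 1 = 0.5774 ≠ 1.0000 ✗
  (7.5, 5.5, 165°): beam 1 = 0.5176 ≠ 1.0000 ✗
  …
  (5.5, 1.5, 300°): r_1=1.0000, r_2=0.5176, r_3=1.5529, r_4=2.8868 — all match ✓
No second candidate reproduces the full scan.

(x, y, θ) = (5.5, 1.5, 300°)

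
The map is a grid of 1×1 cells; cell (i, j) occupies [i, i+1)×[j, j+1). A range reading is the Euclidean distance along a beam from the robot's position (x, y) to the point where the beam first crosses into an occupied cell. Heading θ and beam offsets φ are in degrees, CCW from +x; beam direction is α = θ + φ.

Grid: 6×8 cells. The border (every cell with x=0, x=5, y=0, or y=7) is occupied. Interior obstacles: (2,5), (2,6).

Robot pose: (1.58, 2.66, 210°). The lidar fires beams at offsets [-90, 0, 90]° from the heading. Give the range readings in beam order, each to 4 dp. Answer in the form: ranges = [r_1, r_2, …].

beam 1: φ=-90°, α=120°
  d=(-0.5000,0.8660)  start (1,2)  tX=1.1600 tY=0.3926  stride 1/|dx|=2.0000 1/|dy|=1.1547
    cross y-line → (1,3), t=0.3926
    cross x-line → (0,3), t=1.1600 (wall)
  → r_1 = 1.1600
beam 2: φ=0°, α=210°
  d=(-0.8660,-0.5000)  start (1,2)  tX=0.6697 tY=1.3200  stride 1/|dx|=1.1547 1/|dy|=2.0000
    cross x-line → (0,2), t=0.6697 (wall)
  → r_2 = 0.6697
beam 3: φ=90°, α=300°
  d=(0.5000,-0.8660)  start (1,2)  tX=0.8400 tY=0.7621  stride 1/|dx|=2.0000 1/|dy|=1.1547
    cross y-line → (1,1), t=0.7621
    cross x-line → (2,1), t=0.8400
    cross y-line → (2,0), t=1.9168 (wall)
  → r_3 = 1.9168

ranges = [1.1600, 0.6697, 1.9168]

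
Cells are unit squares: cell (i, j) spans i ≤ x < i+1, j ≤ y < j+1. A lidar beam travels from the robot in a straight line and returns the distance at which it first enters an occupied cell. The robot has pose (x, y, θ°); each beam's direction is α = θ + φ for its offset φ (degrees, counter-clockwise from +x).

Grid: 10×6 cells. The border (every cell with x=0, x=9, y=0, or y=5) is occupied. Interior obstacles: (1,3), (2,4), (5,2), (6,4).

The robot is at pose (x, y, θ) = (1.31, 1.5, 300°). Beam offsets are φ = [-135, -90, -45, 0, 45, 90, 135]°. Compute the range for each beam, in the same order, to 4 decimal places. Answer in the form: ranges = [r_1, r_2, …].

ranges = [0.3209, 0.3580, 0.5176, 0.5774, 1.9319, 5.4155, 1.5529]

beam 1: φ=-135°, α=165°
  dir = (cos 165°, sin 165°) = (-0.9659, 0.2588); from cell (1,1)
  next x-line at t=0.3209, next y-line at t=1.9319; Δt_x=1.0353, Δt_y=3.8637
    x: enter (0,1) at t=0.3209 ← occupied
  → r_1 = 0.3209
beam 2: φ=-90°, α=210°
  dir = (cos 210°, sin 210°) = (-0.8660, -0.5000); from cell (1,1)
  next x-line at t=0.3580, next y-line at t=1.0000; Δt_x=1.1547, Δt_y=2.0000
    x: enter (0,1) at t=0.3580 ← occupied
  → r_2 = 0.3580
beam 3: φ=-45°, α=255°
  dir = (cos 255°, sin 255°) = (-0.2588, -0.9659); from cell (1,1)
  next x-line at t=1.1977, next y-line at t=0.5176; Δt_x=3.8637, Δt_y=1.0353
    y: enter (1,0) at t=0.5176 ← occupied
  → r_3 = 0.5176
beam 4: φ=0°, α=300°
  dir = (cos 300°, sin 300°) = (0.5000, -0.8660); from cell (1,1)
  next x-line at t=1.3800, next y-line at t=0.5774; Δt_x=2.0000, Δt_y=1.1547
    y: enter (1,0) at t=0.5774 ← occupied
  → r_4 = 0.5774
beam 5: φ=45°, α=345°
  dir = (cos 345°, sin 345°) = (0.9659, -0.2588); from cell (1,1)
  next x-line at t=0.7143, next y-line at t=1.9319; Δt_x=1.0353, Δt_y=3.8637
    x: enter (2,1) at t=0.7143
    x: enter (3,1) at t=1.7496
    y: enter (3,0) at t=1.9319 ← occupied
  → r_5 = 1.9319
beam 6: φ=90°, α=30°
  dir = (cos 30°, sin 30°) = (0.8660, 0.5000); from cell (1,1)
  next x-line at t=0.7967, next y-line at t=1.0000; Δt_x=1.1547, Δt_y=2.0000
    x: enter (2,1) at t=0.7967
    y: enter (2,2) at t=1.0000
    x: enter (3,2) at t=1.9514
    y: enter (3,3) at t=3.0000
    x: enter (4,3) at t=3.1061
    x: enter (5,3) at t=4.2608
    y: enter (5,4) at t=5.0000
    x: enter (6,4) at t=5.4155 ← occupied
  → r_6 = 5.4155
beam 7: φ=135°, α=75°
  dir = (cos 75°, sin 75°) = (0.2588, 0.9659); from cell (1,1)
  next x-line at t=2.6660, next y-line at t=0.5176; Δt_x=3.8637, Δt_y=1.0353
    y: enter (1,2) at t=0.5176
    y: enter (1,3) at t=1.5529 ← occupied
  → r_7 = 1.5529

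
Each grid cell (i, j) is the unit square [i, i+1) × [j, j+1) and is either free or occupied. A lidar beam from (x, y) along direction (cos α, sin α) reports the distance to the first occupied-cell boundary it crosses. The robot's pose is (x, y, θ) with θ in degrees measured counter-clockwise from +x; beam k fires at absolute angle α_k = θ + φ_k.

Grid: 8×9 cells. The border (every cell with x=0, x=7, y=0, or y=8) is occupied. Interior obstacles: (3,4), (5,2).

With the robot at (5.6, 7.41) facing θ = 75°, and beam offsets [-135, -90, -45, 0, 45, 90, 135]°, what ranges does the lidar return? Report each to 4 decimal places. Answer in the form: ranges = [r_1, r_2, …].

ranges = [2.8000, 1.4494, 1.1800, 0.6108, 0.6813, 2.2796, 5.3116]

beam 1: φ=-135°, α=300°
  cosα=0.5000 sinα=-0.8660 | (5,7) | tMaxX 0.8000 tMaxY 0.4734 | tΔX 2.0000 tΔY 1.1547
    t=0.4734 [y] (5,6)
    t=0.8000 [x] (6,6)
    t=1.6281 [y] (6,5)
    t=2.7828 [y] (6,4)
    t=2.8000 [x] (7,4) — stop
  → r_1 = 2.8000
beam 2: φ=-90°, α=345°
  cosα=0.9659 sinα=-0.2588 | (5,7) | tMaxX 0.4141 tMaxY 1.5841 | tΔX 1.0353 tΔY 3.8637
    t=0.4141 [x] (6,7)
    t=1.4494 [x] (7,7) — stop
  → r_2 = 1.4494
beam 3: φ=-45°, α=30°
  cosα=0.8660 sinα=0.5000 | (5,7) | tMaxX 0.4619 tMaxY 1.1800 | tΔX 1.1547 tΔY 2.0000
    t=0.4619 [x] (6,7)
    t=1.1800 [y] (6,8) — stop
  → r_3 = 1.1800
beam 4: φ=0°, α=75°
  cosα=0.2588 sinα=0.9659 | (5,7) | tMaxX 1.5455 tMaxY 0.6108 | tΔX 3.8637 tΔY 1.0353
    t=0.6108 [y] (5,8) — stop
  → r_4 = 0.6108
beam 5: φ=45°, α=120°
  cosα=-0.5000 sinα=0.8660 | (5,7) | tMaxX 1.2000 tMaxY 0.6813 | tΔX 2.0000 tΔY 1.1547
    t=0.6813 [y] (5,8) — stop
  → r_5 = 0.6813
beam 6: φ=90°, α=165°
  cosα=-0.9659 sinα=0.2588 | (5,7) | tMaxX 0.6212 tMaxY 2.2796 | tΔX 1.0353 tΔY 3.8637
    t=0.6212 [x] (4,7)
    t=1.6564 [x] (3,7)
    t=2.2796 [y] (3,8) — stop
  → r_6 = 2.2796
beam 7: φ=135°, α=210°
  cosα=-0.8660 sinα=-0.5000 | (5,7) | tMaxX 0.6928 tMaxY 0.8200 | tΔX 1.1547 tΔY 2.0000
    t=0.6928 [x] (4,7)
    t=0.8200 [y] (4,6)
    t=1.8475 [x] (3,6)
    t=2.8200 [y] (3,5)
    t=3.0022 [x] (2,5)
    t=4.1569 [x] (1,5)
    t=4.8200 [y] (1,4)
    t=5.3116 [x] (0,4) — stop
  → r_7 = 5.3116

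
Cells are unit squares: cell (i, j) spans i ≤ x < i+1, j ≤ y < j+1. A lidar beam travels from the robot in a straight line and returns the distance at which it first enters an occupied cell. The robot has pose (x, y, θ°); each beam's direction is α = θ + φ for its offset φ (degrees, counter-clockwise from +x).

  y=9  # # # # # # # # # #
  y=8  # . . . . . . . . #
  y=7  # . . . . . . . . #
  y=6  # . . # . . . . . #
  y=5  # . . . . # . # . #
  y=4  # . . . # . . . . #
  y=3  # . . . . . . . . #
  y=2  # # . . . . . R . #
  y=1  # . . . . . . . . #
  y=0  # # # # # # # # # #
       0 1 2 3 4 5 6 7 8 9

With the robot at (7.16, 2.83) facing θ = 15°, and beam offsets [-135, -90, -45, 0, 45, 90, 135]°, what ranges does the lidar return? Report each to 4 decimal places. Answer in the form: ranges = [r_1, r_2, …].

ranges = [2.1131, 1.8946, 2.1246, 1.9049, 3.6800, 6.3877, 2.4942]

beam 1: φ=-135°, α=240°
  d=(-0.5000,-0.8660)  start (7,2)  tX=0.3200 tY=0.9584  stride 1/|dx|=2.0000 1/|dy|=1.1547
    cross x-line → (6,2), t=0.3200
    cross y-line → (6,1), t=0.9584
    cross y-line → (6,0), t=2.1131 (wall)
  → r_1 = 2.1131
beam 2: φ=-90°, α=285°
  d=(0.2588,-0.9659)  start (7,2)  tX=3.2455 tY=0.8593  stride 1/|dx|=3.8637 1/|dy|=1.0353
    cross y-line → (7,1), t=0.8593
    cross y-line → (7,0), t=1.8946 (wall)
  → r_2 = 1.8946
beam 3: φ=-45°, α=330°
  d=(0.8660,-0.5000)  start (7,2)  tX=0.9699 tY=1.6600  stride 1/|dx|=1.1547 1/|dy|=2.0000
    cross x-line → (8,2), t=0.9699
    cross y-line → (8,1), t=1.6600
    cross x-line → (9,1), t=2.1246 (wall)
  → r_3 = 2.1246
beam 4: φ=0°, α=15°
  d=(0.9659,0.2588)  start (7,2)  tX=0.8696 tY=0.6568  stride 1/|dx|=1.0353 1/|dy|=3.8637
    cross y-line → (7,3), t=0.6568
    cross x-line → (8,3), t=0.8696
    cross x-line → (9,3), t=1.9049 (wall)
  → r_4 = 1.9049
beam 5: φ=45°, α=60°
  d=(0.5000,0.8660)  start (7,2)  tX=1.6800 tY=0.1963  stride 1/|dx|=2.0000 1/|dy|=1.1547
    cross y-line → (7,3), t=0.1963
    cross y-line → (7,4), t=1.3510
    cross x-line → (8,4), t=1.6800
    cross y-line → (8,5), t=2.5057
    cross y-line → (8,6), t=3.6604
    cross x-line → (9,6), t=3.6800 (wall)
  → r_5 = 3.6800
beam 6: φ=90°, α=105°
  d=(-0.2588,0.9659)  start (7,2)  tX=0.6182 tY=0.1760  stride 1/|dx|=3.8637 1/|dy|=1.0353
    cross y-line → (7,3), t=0.1760
    cross x-line → (6,3), t=0.6182
    cross y-line → (6,4), t=1.2113
    cross y-line → (6,5), t=2.2465
    cross y-line → (6,6), t=3.2818
    cross y-line → (6,7), t=4.3171
    cross x-line → (5,7), t=4.4819
    cross y-line → (5,8), t=5.3524
    cross y-line → (5,9), t=6.3877 (wall)
  → r_6 = 6.3877
beam 7: φ=135°, α=150°
  d=(-0.8660,0.5000)  start (7,2)  tX=0.1848 tY=0.3400  stride 1/|dx|=1.1547 1/|dy|=2.0000
    cross x-line → (6,2), t=0.1848
    cross y-line → (6,3), t=0.3400
    cross x-line → (5,3), t=1.3395
    cross y-line → (5,4), t=2.3400
    cross x-line → (4,4), t=2.4942 (wall)
  → r_7 = 2.4942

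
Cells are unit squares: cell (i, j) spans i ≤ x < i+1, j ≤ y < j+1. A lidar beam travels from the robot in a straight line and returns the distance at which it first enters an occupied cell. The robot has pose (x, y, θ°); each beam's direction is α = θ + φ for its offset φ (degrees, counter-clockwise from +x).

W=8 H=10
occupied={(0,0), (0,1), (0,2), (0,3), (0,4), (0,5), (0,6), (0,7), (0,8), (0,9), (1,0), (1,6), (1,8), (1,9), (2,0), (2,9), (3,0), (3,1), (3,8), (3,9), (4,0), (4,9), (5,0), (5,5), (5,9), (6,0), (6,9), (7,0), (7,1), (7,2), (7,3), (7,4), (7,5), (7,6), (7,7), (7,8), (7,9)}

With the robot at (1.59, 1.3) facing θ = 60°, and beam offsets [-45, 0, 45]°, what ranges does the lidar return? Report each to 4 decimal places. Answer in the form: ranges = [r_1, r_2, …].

ranges = [1.4597, 8.8912, 2.2796]

beam 1: φ=-45°, α=15°
  dir = (cos 15°, sin 15°) = (0.9659, 0.2588); from cell (1,1)
  next x-line at t=0.4245, next y-line at t=2.7046; Δt_x=1.0353, Δt_y=3.8637
    x: enter (2,1) at t=0.4245
    x: enter (3,1) at t=1.4597 ← occupied
  → r_1 = 1.4597
beam 2: φ=0°, α=60°
  dir = (cos 60°, sin 60°) = (0.5000, 0.8660); from cell (1,1)
  next x-line at t=0.8200, next y-line at t=0.8083; Δt_x=2.0000, Δt_y=1.1547
    y: enter (1,2) at t=0.8083
    x: enter (2,2) at t=0.8200
    y: enter (2,3) at t=1.9630
    x: enter (3,3) at t=2.8200
    y: enter (3,4) at t=3.1177
    y: enter (3,5) at t=4.2724
    x: enter (4,5) at t=4.8200
    y: enter (4,6) at t=5.4271
    y: enter (4,7) at t=6.5818
    x: enter (5,7) at t=6.8200
    y: enter (5,8) at t=7.7365
    x: enter (6,8) at t=8.8200
    y: enter (6,9) at t=8.8912 ← occupied
  → r_2 = 8.8912
beam 3: φ=45°, α=105°
  dir = (cos 105°, sin 105°) = (-0.2588, 0.9659); from cell (1,1)
  next x-line at t=2.2796, next y-line at t=0.7247; Δt_x=3.8637, Δt_y=1.0353
    y: enter (1,2) at t=0.7247
    y: enter (1,3) at t=1.7600
    x: enter (0,3) at t=2.2796 ← occupied
  → r_3 = 2.2796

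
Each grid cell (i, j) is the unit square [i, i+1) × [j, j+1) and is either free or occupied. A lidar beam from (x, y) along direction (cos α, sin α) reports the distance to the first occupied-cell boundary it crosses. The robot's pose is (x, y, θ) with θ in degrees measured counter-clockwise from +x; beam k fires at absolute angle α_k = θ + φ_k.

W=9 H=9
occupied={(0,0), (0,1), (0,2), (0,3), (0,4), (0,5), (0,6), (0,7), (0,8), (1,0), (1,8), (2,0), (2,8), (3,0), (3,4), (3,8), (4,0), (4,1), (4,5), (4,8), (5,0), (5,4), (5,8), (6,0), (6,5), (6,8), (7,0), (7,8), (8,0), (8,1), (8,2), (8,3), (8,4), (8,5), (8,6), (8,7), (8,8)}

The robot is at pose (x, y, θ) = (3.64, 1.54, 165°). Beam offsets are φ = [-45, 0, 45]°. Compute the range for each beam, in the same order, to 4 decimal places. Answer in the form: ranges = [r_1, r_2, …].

beam 1: φ=-45°, α=120°
  dir = (cos 120°, sin 120°) = (-0.5000, 0.8660); from cell (3,1)
  next x-line at t=1.2800, next y-line at t=0.5312; Δt_x=2.0000, Δt_y=1.1547
    y: enter (3,2) at t=0.5312
    x: enter (2,2) at t=1.2800
    y: enter (2,3) at t=1.6859
    y: enter (2,4) at t=2.8406
    x: enter (1,4) at t=3.2800
    y: enter (1,5) at t=3.9953
    y: enter (1,6) at t=5.1500
    x: enter (0,6) at t=5.2800 ← occupied
  → r_1 = 5.2800
beam 2: φ=0°, α=165°
  dir = (cos 165°, sin 165°) = (-0.9659, 0.2588); from cell (3,1)
  next x-line at t=0.6626, next y-line at t=1.7773; Δt_x=1.0353, Δt_y=3.8637
    x: enter (2,1) at t=0.6626
    x: enter (1,1) at t=1.6979
    y: enter (1,2) at t=1.7773
    x: enter (0,2) at t=2.7331 ← occupied
  → r_2 = 2.7331
beam 3: φ=45°, α=210°
  dir = (cos 210°, sin 210°) = (-0.8660, -0.5000); from cell (3,1)
  next x-line at t=0.7390, next y-line at t=1.0800; Δt_x=1.1547, Δt_y=2.0000
    x: enter (2,1) at t=0.7390
    y: enter (2,0) at t=1.0800 ← occupied
  → r_3 = 1.0800

ranges = [5.2800, 2.7331, 1.0800]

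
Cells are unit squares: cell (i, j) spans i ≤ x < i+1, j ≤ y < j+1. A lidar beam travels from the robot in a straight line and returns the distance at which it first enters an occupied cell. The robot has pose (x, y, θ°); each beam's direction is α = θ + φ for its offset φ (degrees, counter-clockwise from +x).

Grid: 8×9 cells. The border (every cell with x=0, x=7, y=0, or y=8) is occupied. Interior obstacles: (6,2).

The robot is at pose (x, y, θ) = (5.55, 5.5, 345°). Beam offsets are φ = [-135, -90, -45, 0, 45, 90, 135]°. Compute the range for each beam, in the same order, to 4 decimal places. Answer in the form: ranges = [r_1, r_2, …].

beam 1: φ=-135°, α=210°
  cosα=-0.8660 sinα=-0.5000 | (5,5) | tMaxX 0.6351 tMaxY 1.0000 | tΔX 1.1547 tΔY 2.0000
    t=0.6351 [x] (4,5)
    t=1.0000 [y] (4,4)
    t=1.7898 [x] (3,4)
    t=2.9445 [x] (2,4)
    t=3.0000 [y] (2,3)
    t=4.0992 [x] (1,3)
    t=5.0000 [y] (1,2)
    t=5.2539 [x] (0,2) — stop
  → r_1 = 5.2539
beam 2: φ=-90°, α=255°
  cosα=-0.2588 sinα=-0.9659 | (5,5) | tMaxX 2.1250 tMaxY 0.5176 | tΔX 3.8637 tΔY 1.0353
    t=0.5176 [y] (5,4)
    t=1.5529 [y] (5,3)
    t=2.1250 [x] (4,3)
    t=2.5882 [y] (4,2)
    t=3.6235 [y] (4,1)
    t=4.6587 [y] (4,0) — stop
  → r_2 = 4.6587
beam 3: φ=-45°, α=300°
  cosα=0.5000 sinα=-0.8660 | (5,5) | tMaxX 0.9000 tMaxY 0.5774 | tΔX 2.0000 tΔY 1.1547
    t=0.5774 [y] (5,4)
    t=0.9000 [x] (6,4)
    t=1.7321 [y] (6,3)
    t=2.8868 [y] (6,2) — stop
  → r_3 = 2.8868
beam 4: φ=0°, α=345°
  cosα=0.9659 sinα=-0.2588 | (5,5) | tMaxX 0.4659 tMaxY 1.9319 | tΔX 1.0353 tΔY 3.8637
    t=0.4659 [x] (6,5)
    t=1.5012 [x] (7,5) — stop
  → r_4 = 1.5012
beam 5: φ=45°, α=30°
  cosα=0.8660 sinα=0.5000 | (5,5) | tMaxX 0.5196 tMaxY 1.0000 | tΔX 1.1547 tΔY 2.0000
    t=0.5196 [x] (6,5)
    t=1.0000 [y] (6,6)
    t=1.6743 [x] (7,6) — stop
  → r_5 = 1.6743
beam 6: φ=90°, α=75°
  cosα=0.2588 sinα=0.9659 | (5,5) | tMaxX 1.7387 tMaxY 0.5176 | tΔX 3.8637 tΔY 1.0353
    t=0.5176 [y] (5,6)
    t=1.5529 [y] (5,7)
    t=1.7387 [x] (6,7)
    t=2.5882 [y] (6,8) — stop
  → r_6 = 2.5882
beam 7: φ=135°, α=120°
  cosα=-0.5000 sinα=0.8660 | (5,5) | tMaxX 1.1000 tMaxY 0.5774 | tΔX 2.0000 tΔY 1.1547
    t=0.5774 [y] (5,6)
    t=1.1000 [x] (4,6)
    t=1.7321 [y] (4,7)
    t=2.8868 [y] (4,8) — stop
  → r_7 = 2.8868

ranges = [5.2539, 4.6587, 2.8868, 1.5012, 1.6743, 2.5882, 2.8868]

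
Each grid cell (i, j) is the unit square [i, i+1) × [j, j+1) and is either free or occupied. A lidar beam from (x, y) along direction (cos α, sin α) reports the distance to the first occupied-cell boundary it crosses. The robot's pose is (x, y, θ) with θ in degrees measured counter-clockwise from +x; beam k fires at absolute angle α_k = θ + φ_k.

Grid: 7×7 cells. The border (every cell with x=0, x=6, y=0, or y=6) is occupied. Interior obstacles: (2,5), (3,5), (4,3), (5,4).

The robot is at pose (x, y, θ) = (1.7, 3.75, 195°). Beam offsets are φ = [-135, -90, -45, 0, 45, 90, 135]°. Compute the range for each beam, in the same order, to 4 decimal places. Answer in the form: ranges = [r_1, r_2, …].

ranges = [1.4434, 2.3294, 0.8083, 0.7247, 1.4000, 2.8470, 4.9652]

beam 1: φ=-135°, α=60°
  dir = (cos 60°, sin 60°) = (0.5000, 0.8660); from cell (1,3)
  next x-line at t=0.6000, next y-line at t=0.2887; Δt_x=2.0000, Δt_y=1.1547
    y: enter (1,4) at t=0.2887
    x: enter (2,4) at t=0.6000
    y: enter (2,5) at t=1.4434 ← occupied
  → r_1 = 1.4434
beam 2: φ=-90°, α=105°
  dir = (cos 105°, sin 105°) = (-0.2588, 0.9659); from cell (1,3)
  next x-line at t=2.7046, next y-line at t=0.2588; Δt_x=3.8637, Δt_y=1.0353
    y: enter (1,4) at t=0.2588
    y: enter (1,5) at t=1.2941
    y: enter (1,6) at t=2.3294 ← occupied
  → r_2 = 2.3294
beam 3: φ=-45°, α=150°
  dir = (cos 150°, sin 150°) = (-0.8660, 0.5000); from cell (1,3)
  next x-line at t=0.8083, next y-line at t=0.5000; Δt_x=1.1547, Δt_y=2.0000
    y: enter (1,4) at t=0.5000
    x: enter (0,4) at t=0.8083 ← occupied
  → r_3 = 0.8083
beam 4: φ=0°, α=195°
  dir = (cos 195°, sin 195°) = (-0.9659, -0.2588); from cell (1,3)
  next x-line at t=0.7247, next y-line at t=2.8978; Δt_x=1.0353, Δt_y=3.8637
    x: enter (0,3) at t=0.7247 ← occupied
  → r_4 = 0.7247
beam 5: φ=45°, α=240°
  dir = (cos 240°, sin 240°) = (-0.5000, -0.8660); from cell (1,3)
  next x-line at t=1.4000, next y-line at t=0.8660; Δt_x=2.0000, Δt_y=1.1547
    y: enter (1,2) at t=0.8660
    x: enter (0,2) at t=1.4000 ← occupied
  → r_5 = 1.4000
beam 6: φ=90°, α=285°
  dir = (cos 285°, sin 285°) = (0.2588, -0.9659); from cell (1,3)
  next x-line at t=1.1591, next y-line at t=0.7765; Δt_x=3.8637, Δt_y=1.0353
    y: enter (1,2) at t=0.7765
    x: enter (2,2) at t=1.1591
    y: enter (2,1) at t=1.8117
    y: enter (2,0) at t=2.8470 ← occupied
  → r_6 = 2.8470
beam 7: φ=135°, α=330°
  dir = (cos 330°, sin 330°) = (0.8660, -0.5000); from cell (1,3)
  next x-line at t=0.3464, next y-line at t=1.5000; Δt_x=1.1547, Δt_y=2.0000
    x: enter (2,3) at t=0.3464
    y: enter (2,2) at t=1.5000
    x: enter (3,2) at t=1.5011
    x: enter (4,2) at t=2.6558
    y: enter (4,1) at t=3.5000
    x: enter (5,1) at t=3.8105
    x: enter (6,1) at t=4.9652 ← occupied
  → r_7 = 4.9652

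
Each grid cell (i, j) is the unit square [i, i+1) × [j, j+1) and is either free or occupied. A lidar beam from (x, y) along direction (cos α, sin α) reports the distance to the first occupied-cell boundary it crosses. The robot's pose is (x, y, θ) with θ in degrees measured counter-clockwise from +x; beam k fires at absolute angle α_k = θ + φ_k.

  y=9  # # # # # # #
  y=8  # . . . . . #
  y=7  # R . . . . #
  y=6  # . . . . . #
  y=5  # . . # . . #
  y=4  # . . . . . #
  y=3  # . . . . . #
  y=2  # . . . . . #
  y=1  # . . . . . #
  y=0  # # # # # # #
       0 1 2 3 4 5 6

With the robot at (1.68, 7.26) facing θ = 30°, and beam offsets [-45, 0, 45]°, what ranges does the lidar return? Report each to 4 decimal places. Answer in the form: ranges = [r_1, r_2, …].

ranges = [4.4724, 3.4800, 1.8014]

beam 1: φ=-45°, α=345°
  dir = (cos 345°, sin 345°) = (0.9659, -0.2588); from cell (1,7)
  next x-line at t=0.3313, next y-line at t=1.0046; Δt_x=1.0353, Δt_y=3.8637
    x: enter (2,7) at t=0.3313
    y: enter (2,6) at t=1.0046
    x: enter (3,6) at t=1.3666
    x: enter (4,6) at t=2.4018
    x: enter (5,6) at t=3.4371
    x: enter (6,6) at t=4.4724 ← occupied
  → r_1 = 4.4724
beam 2: φ=0°, α=30°
  dir = (cos 30°, sin 30°) = (0.8660, 0.5000); from cell (1,7)
  next x-line at t=0.3695, next y-line at t=1.4800; Δt_x=1.1547, Δt_y=2.0000
    x: enter (2,7) at t=0.3695
    y: enter (2,8) at t=1.4800
    x: enter (3,8) at t=1.5242
    x: enter (4,8) at t=2.6789
    y: enter (4,9) at t=3.4800 ← occupied
  → r_2 = 3.4800
beam 3: φ=45°, α=75°
  dir = (cos 75°, sin 75°) = (0.2588, 0.9659); from cell (1,7)
  next x-line at t=1.2364, next y-line at t=0.7661; Δt_x=3.8637, Δt_y=1.0353
    y: enter (1,8) at t=0.7661
    x: enter (2,8) at t=1.2364
    y: enter (2,9) at t=1.8014 ← occupied
  → r_3 = 1.8014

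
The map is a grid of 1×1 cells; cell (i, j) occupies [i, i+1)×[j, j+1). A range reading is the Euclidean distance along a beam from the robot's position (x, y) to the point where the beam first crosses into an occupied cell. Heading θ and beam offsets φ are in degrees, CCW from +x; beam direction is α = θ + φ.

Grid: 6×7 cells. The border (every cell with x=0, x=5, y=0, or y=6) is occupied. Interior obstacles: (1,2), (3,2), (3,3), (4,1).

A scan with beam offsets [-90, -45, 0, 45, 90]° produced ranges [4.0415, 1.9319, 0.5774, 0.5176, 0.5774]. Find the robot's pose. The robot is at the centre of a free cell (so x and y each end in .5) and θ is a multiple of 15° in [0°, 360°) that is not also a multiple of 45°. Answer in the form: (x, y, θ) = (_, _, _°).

(x, y, θ) = (1.5, 5.5, 60°)

Enumerate (i+0.5, j+0.5, θ) over the 16 free cells and 16 admissible headings. For each, cast all 5 beams and compare to the given ranges.
  (2.5, 4.5, 105°): beam 1 = 2.5882 ≠ 4.0415 ✗
  (4.5, 2.5, 15°): beam 1 = 0.5176 ≠ 4.0415 ✗
  (4.5, 2.5, 120°): beam 1 = 0.5774 ≠ 4.0415 ✗
  (2.5, 2.5, 60°): beam 1 = 0.5774 ≠ 4.0415 ✗
  (2.5, 1.5, 255°): beam 1 = 1.5529 ≠ 4.0415 ✗
  …
  (1.5, 5.5, 60°): r_1=4.0415, r_2=1.9319, r_3=0.5774, r_4=0.5176, r_5=0.5774 — all match ✓
Only this pose fits every beam.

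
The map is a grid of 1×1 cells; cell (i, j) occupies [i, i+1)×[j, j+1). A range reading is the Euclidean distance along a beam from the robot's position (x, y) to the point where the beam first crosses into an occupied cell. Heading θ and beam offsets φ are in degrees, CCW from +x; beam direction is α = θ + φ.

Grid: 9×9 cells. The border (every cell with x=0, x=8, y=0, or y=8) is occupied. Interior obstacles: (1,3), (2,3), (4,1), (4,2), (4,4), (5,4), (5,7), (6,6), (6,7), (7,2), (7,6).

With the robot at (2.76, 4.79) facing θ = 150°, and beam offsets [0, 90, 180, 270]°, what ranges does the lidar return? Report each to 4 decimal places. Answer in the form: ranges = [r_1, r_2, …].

ranges = [2.0323, 0.9122, 1.4318, 3.7066]

beam 1: φ=0°, α=150°
  cosα=-0.8660 sinα=0.5000 | (2,4) | tMaxX 0.8776 tMaxY 0.4200 | tΔX 1.1547 tΔY 2.0000
    t=0.4200 [y] (2,5)
    t=0.8776 [x] (1,5)
    t=2.0323 [x] (0,5) — stop
  → r_1 = 2.0323
beam 2: φ=90°, α=240°
  cosα=-0.5000 sinα=-0.8660 | (2,4) | tMaxX 1.5200 tMaxY 0.9122 | tΔX 2.0000 tΔY 1.1547
    t=0.9122 [y] (2,3) — stop
  → r_2 = 0.9122
beam 3: φ=180°, α=330°
  cosα=0.8660 sinα=-0.5000 | (2,4) | tMaxX 0.2771 tMaxY 1.5800 | tΔX 1.1547 tΔY 2.0000
    t=0.2771 [x] (3,4)
    t=1.4318 [x] (4,4) — stop
  → r_3 = 1.4318
beam 4: φ=270°, α=60°
  cosα=0.5000 sinα=0.8660 | (2,4) | tMaxX 0.4800 tMaxY 0.2425 | tΔX 2.0000 tΔY 1.1547
    t=0.2425 [y] (2,5)
    t=0.4800 [x] (3,5)
    t=1.3972 [y] (3,6)
    t=2.4800 [x] (4,6)
    t=2.5519 [y] (4,7)
    t=3.7066 [y] (4,8) — stop
  → r_4 = 3.7066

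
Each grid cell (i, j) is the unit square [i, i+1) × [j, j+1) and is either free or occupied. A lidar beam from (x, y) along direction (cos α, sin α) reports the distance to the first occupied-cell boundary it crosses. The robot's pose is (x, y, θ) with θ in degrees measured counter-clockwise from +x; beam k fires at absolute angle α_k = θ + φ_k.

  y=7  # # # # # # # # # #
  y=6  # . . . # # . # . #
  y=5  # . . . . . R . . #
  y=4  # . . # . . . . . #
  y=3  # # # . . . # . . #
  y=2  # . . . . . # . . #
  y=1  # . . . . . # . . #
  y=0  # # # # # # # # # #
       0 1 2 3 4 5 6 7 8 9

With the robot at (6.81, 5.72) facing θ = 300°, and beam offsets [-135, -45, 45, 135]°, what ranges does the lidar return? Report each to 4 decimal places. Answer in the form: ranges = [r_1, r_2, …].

beam 1: φ=-135°, α=165°
  d=(-0.9659,0.2588)  start (6,5)  tX=0.8386 tY=1.0818  stride 1/|dx|=1.0353 1/|dy|=3.8637
    cross x-line → (5,5), t=0.8386
    cross y-line → (5,6), t=1.0818 (wall)
  → r_1 = 1.0818
beam 2: φ=-45°, α=255°
  d=(-0.2588,-0.9659)  start (6,5)  tX=3.1296 tY=0.7454  stride 1/|dx|=3.8637 1/|dy|=1.0353
    cross y-line → (6,4), t=0.7454
    cross y-line → (6,3), t=1.7807 (wall)
  → r_2 = 1.7807
beam 3: φ=45°, α=345°
  d=(0.9659,-0.2588)  start (6,5)  tX=0.1967 tY=2.7819  stride 1/|dx|=1.0353 1/|dy|=3.8637
    cross x-line → (7,5), t=0.1967
    cross x-line → (8,5), t=1.2320
    cross x-line → (9,5), t=2.2673 (wall)
  → r_3 = 2.2673
beam 4: φ=135°, α=75°
  d=(0.2588,0.9659)  start (6,5)  tX=0.7341 tY=0.2899  stride 1/|dx|=3.8637 1/|dy|=1.0353
    cross y-line → (6,6), t=0.2899
    cross x-line → (7,6), t=0.7341 (wall)
  → r_4 = 0.7341

ranges = [1.0818, 1.7807, 2.2673, 0.7341]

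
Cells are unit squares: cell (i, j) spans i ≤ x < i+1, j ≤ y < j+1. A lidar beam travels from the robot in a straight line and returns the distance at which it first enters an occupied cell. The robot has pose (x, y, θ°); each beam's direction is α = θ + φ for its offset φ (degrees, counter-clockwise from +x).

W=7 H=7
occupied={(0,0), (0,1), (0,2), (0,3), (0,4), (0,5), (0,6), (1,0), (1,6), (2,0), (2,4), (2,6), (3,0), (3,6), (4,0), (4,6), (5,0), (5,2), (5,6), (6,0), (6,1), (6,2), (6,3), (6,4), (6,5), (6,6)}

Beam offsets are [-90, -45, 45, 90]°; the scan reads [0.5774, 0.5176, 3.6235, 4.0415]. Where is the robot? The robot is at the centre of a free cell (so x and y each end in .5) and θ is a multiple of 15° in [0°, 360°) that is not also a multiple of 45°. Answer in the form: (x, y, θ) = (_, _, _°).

(x, y, θ) = (4.5, 2.5, 60°)

Candidates: 23 free-cell centres × 16 headings = 368 poses. Raycast each; keep the one whose scan matches to 4 dp.
  (5.5, 5.5, 15°): beam 1 = 1.9319 ≠ 0.5774 ✗
  (4.5, 3.5, 330°): beam 1 = 2.8868 ≠ 0.5774 ✗
  (1.5, 3.5, 165°): beam 1 = 2.5882 ≠ 0.5774 ✗
  (1.5, 3.5, 75°): beam 1 = 3.6235 ≠ 0.5774 ✗
  …
  (4.5, 2.5, 60°): r_1=0.5774, r_2=0.5176, r_3=3.6235, r_4=4.0415 — all match ✓
Unique over the lattice → pose = (4.5, 2.5, 60°).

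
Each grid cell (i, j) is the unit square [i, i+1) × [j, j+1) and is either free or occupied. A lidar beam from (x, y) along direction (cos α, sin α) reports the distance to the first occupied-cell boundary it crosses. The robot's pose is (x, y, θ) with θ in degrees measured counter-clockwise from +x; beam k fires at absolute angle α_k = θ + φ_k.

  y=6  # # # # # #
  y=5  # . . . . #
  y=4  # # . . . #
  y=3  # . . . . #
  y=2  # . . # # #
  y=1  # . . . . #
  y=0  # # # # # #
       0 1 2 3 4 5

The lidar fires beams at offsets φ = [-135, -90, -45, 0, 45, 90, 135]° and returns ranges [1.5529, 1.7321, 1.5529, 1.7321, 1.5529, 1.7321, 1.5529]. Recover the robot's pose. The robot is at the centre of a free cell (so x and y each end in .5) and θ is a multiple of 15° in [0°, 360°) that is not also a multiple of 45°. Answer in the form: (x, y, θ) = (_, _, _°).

Enumerate (i+0.5, j+0.5, θ) over the 17 free cells and 16 admissible headings. For each, cast all 7 beams and compare to the given ranges.
  (4.5, 5.5, 300°): beam 1 = 1.9319 ≠ 1.5529 ✗
  (4.5, 3.5, 30°): beam 1 = 0.5176 ≠ 1.5529 ✗
  (1.5, 2.5, 345°): beam 1 = 0.5774 ≠ 1.5529 ✗
  …
  (3.5, 4.5, 30°): r_1=1.5529, r_2=1.7321, r_3=1.5529, r_4=1.7321, r_5=1.5529, r_6=1.7321, r_7=1.5529 — all match ✓
Only this pose fits every beam.

(x, y, θ) = (3.5, 4.5, 30°)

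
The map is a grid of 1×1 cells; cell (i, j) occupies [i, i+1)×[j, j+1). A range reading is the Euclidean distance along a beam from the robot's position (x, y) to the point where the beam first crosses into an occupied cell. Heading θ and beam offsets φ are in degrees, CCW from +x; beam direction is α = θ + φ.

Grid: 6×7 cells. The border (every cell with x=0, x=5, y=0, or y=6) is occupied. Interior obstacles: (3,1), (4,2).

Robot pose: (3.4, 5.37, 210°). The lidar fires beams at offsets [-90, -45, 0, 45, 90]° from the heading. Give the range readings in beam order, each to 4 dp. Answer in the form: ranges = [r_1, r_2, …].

ranges = [0.7275, 2.4341, 2.7713, 4.5242, 2.7366]

beam 1: φ=-90°, α=120°
  direction (-0.5000, 0.8660); cell (3,5); t to first gridline: x 0.8000, y 0.7275 (then +2.0000 / +1.1547)
    (3,6) via y @ 0.7275  # hit
  → r_1 = 0.7275
beam 2: φ=-45°, α=165°
  direction (-0.9659, 0.2588); cell (3,5); t to first gridline: x 0.4141, y 2.4341 (then +1.0353 / +3.8637)
    (2,5) via x @ 0.4141
    (1,5) via x @ 1.4494
    (1,6) via y @ 2.4341  # hit
  → r_2 = 2.4341
beam 3: φ=0°, α=210°
  direction (-0.8660, -0.5000); cell (3,5); t to first gridline: x 0.4619, y 0.7400 (then +1.1547 / +2.0000)
    (2,5) via x @ 0.4619
    (2,4) via y @ 0.7400
    (1,4) via x @ 1.6166
    (1,3) via y @ 2.7400
    (0,3) via x @ 2.7713  # hit
  → r_3 = 2.7713
beam 4: φ=45°, α=255°
  direction (-0.2588, -0.9659); cell (3,5); t to first gridline: x 1.5455, y 0.3831 (then +3.8637 / +1.0353)
    (3,4) via y @ 0.3831
    (3,3) via y @ 1.4183
    (2,3) via x @ 1.5455
    (2,2) via y @ 2.4536
    (2,1) via y @ 3.4889
    (2,0) via y @ 4.5242  # hit
  → r_4 = 4.5242
beam 5: φ=90°, α=300°
  direction (0.5000, -0.8660); cell (3,5); t to first gridline: x 1.2000, y 0.4272 (then +2.0000 / +1.1547)
    (3,4) via y @ 0.4272
    (4,4) via x @ 1.2000
    (4,3) via y @ 1.5819
    (4,2) via y @ 2.7366  # hit
  → r_5 = 2.7366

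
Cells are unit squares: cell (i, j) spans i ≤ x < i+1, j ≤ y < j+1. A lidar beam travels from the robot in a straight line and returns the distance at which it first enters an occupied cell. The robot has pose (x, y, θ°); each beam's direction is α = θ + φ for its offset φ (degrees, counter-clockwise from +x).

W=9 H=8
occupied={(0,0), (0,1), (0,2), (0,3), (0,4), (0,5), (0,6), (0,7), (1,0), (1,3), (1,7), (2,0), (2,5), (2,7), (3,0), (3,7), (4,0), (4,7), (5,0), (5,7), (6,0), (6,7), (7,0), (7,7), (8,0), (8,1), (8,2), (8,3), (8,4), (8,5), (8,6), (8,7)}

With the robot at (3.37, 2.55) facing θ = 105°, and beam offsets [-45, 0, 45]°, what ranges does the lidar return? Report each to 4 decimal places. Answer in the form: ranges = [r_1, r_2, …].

beam 1: φ=-45°, α=60°
  cosα=0.5000 sinα=0.8660 | (3,2) | tMaxX 1.2600 tMaxY 0.5196 | tΔX 2.0000 tΔY 1.1547
    t=0.5196 [y] (3,3)
    t=1.2600 [x] (4,3)
    t=1.6743 [y] (4,4)
    t=2.8290 [y] (4,5)
    t=3.2600 [x] (5,5)
    t=3.9837 [y] (5,6)
    t=5.1384 [y] (5,7) — stop
  → r_1 = 5.1384
beam 2: φ=0°, α=105°
  cosα=-0.2588 sinα=0.9659 | (3,2) | tMaxX 1.4296 tMaxY 0.4659 | tΔX 3.8637 tΔY 1.0353
    t=0.4659 [y] (3,3)
    t=1.4296 [x] (2,3)
    t=1.5012 [y] (2,4)
    t=2.5364 [y] (2,5) — stop
  → r_2 = 2.5364
beam 3: φ=45°, α=150°
  cosα=-0.8660 sinα=0.5000 | (3,2) | tMaxX 0.4272 tMaxY 0.9000 | tΔX 1.1547 tΔY 2.0000
    t=0.4272 [x] (2,2)
    t=0.9000 [y] (2,3)
    t=1.5819 [x] (1,3) — stop
  → r_3 = 1.5819

ranges = [5.1384, 2.5364, 1.5819]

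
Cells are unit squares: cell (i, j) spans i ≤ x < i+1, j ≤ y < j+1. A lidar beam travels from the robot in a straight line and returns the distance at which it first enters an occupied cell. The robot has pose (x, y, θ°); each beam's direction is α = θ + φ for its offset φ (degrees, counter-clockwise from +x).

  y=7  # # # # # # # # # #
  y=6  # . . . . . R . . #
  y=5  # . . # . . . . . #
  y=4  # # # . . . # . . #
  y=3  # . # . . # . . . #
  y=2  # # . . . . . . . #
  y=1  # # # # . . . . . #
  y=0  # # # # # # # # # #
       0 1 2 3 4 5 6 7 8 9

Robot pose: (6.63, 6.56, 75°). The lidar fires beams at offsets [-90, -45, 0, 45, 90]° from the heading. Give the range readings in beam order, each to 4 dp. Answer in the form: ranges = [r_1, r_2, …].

ranges = [2.4536, 0.8800, 0.4555, 0.5081, 1.7000]

beam 1: φ=-90°, α=345°
  dir = (cos 345°, sin 345°) = (0.9659, -0.2588); from cell (6,6)
  next x-line at t=0.3831, next y-line at t=2.1637; Δt_x=1.0353, Δt_y=3.8637
    x: enter (7,6) at t=0.3831
    x: enter (8,6) at t=1.4183
    y: enter (8,5) at t=2.1637
    x: enter (9,5) at t=2.4536 ← occupied
  → r_1 = 2.4536
beam 2: φ=-45°, α=30°
  dir = (cos 30°, sin 30°) = (0.8660, 0.5000); from cell (6,6)
  next x-line at t=0.4272, next y-line at t=0.8800; Δt_x=1.1547, Δt_y=2.0000
    x: enter (7,6) at t=0.4272
    y: enter (7,7) at t=0.8800 ← occupied
  → r_2 = 0.8800
beam 3: φ=0°, α=75°
  dir = (cos 75°, sin 75°) = (0.2588, 0.9659); from cell (6,6)
  next x-line at t=1.4296, next y-line at t=0.4555; Δt_x=3.8637, Δt_y=1.0353
    y: enter (6,7) at t=0.4555 ← occupied
  → r_3 = 0.4555
beam 4: φ=45°, α=120°
  dir = (cos 120°, sin 120°) = (-0.5000, 0.8660); from cell (6,6)
  next x-line at t=1.2600, next y-line at t=0.5081; Δt_x=2.0000, Δt_y=1.1547
    y: enter (6,7) at t=0.5081 ← occupied
  → r_4 = 0.5081
beam 5: φ=90°, α=165°
  dir = (cos 165°, sin 165°) = (-0.9659, 0.2588); from cell (6,6)
  next x-line at t=0.6522, next y-line at t=1.7000; Δt_x=1.0353, Δt_y=3.8637
    x: enter (5,6) at t=0.6522
    x: enter (4,6) at t=1.6875
    y: enter (4,7) at t=1.7000 ← occupied
  → r_5 = 1.7000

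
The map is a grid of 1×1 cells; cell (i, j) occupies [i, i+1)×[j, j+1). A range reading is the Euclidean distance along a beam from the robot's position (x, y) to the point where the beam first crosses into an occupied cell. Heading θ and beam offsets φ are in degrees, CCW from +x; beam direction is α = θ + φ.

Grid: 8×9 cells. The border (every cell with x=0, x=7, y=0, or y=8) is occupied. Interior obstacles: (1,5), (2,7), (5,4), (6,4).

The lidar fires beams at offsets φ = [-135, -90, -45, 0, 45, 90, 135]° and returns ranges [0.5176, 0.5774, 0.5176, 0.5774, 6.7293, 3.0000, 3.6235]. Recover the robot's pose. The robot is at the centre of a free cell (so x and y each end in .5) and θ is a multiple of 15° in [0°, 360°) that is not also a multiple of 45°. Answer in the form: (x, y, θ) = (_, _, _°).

The pose lattice has 38·16 = 608 candidates. Test each by forward raycasting.
  (1.5, 7.5, 300°): beam 3 = 1.5529 ≠ 0.5176 ✗
  (6.5, 7.5, 150°): beam 4 = 1.0000 ≠ 0.5774 ✗
  (2.5, 1.5, 345°): beam 1 = 1.0000 ≠ 0.5176 ✗
  (1.5, 6.5, 105°): beam 1 = 4.0415 ≠ 0.5176 ✗
  …
  (3.5, 7.5, 210°): r_1=0.5176, r_2=0.5774, r_3=0.5176, r_4=0.5774, r_5=6.7293, r_6=3.0000, r_7=3.6235 — all match ✓
Only this pose fits every beam.

(x, y, θ) = (3.5, 7.5, 210°)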